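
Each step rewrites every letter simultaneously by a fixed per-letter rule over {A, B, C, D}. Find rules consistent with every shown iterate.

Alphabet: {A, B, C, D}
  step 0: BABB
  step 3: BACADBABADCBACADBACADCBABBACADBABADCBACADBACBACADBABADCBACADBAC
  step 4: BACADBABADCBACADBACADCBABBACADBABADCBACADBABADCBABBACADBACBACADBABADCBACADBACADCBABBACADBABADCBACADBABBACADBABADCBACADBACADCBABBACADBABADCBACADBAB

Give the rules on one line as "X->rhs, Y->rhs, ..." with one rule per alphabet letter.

A->AD, B->BAC, C->BAB, D->C

  step 3 ⇒ step 4: BACADBABADCBACADBACADCBABBACADBABADCBACADBACBACADBABADCBACADBAC ⇒ BAC·AD·BAB·AD·C·BAC·AD·BAC·AD·C·BAB·BAC·AD·BAB·AD·C·BAC·AD·BAB·AD·C·BAB·BAC·AD·BAC·BAC·AD·BAB·AD·C·BAC·AD·BAC·AD·C·BAB·BAC·AD·BAB·AD·C·BAC·AD·BAB·BAC·AD·BAB·AD·C·BAC·AD·BAC·AD·C·BAB·BAC·AD·BAB·AD·C·BAC·AD·BAB
    A ↦ AD
    B ↦ BAC
    C ↦ BAB
    D ↦ C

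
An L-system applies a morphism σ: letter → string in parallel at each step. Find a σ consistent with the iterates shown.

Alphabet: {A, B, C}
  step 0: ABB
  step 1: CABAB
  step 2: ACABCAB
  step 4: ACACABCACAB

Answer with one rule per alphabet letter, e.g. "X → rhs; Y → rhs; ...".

A->C, B->AB, C->A

  step 1 ⇒ step 2: CABAB ⇒ A·C·AB·C·AB
    A ↦ C
    B ↦ AB
    C ↦ A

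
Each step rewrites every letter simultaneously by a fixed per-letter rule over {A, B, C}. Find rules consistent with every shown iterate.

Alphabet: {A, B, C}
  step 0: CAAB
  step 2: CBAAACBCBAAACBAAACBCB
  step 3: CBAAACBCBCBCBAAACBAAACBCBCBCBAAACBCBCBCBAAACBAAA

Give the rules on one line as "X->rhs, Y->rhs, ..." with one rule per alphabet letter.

A->CB, B->AA, C->CBA

  step 2 ⇒ step 3: CBAAACBCBAAACBAAACBCB ⇒ CBA·AA·CB·CB·CB·CBA·AA·CBA·AA·CB·CB·CB·CBA·AA·CB·CB·CB·CBA·AA·CBA·AA
    A ↦ CB
    B ↦ AA
    C ↦ CBA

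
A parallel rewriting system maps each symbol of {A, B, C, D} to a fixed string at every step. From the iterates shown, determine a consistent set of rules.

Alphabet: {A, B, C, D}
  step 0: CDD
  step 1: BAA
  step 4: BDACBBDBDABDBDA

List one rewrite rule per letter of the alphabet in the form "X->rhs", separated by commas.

  step 0 ⇒ step 1: CDD ⇒ B·A·A
    C ↦ B
    D ↦ A
    A ↦ CB  (constrained at step 1)
    B ↦ BD  (constrained at step 1)

A->CB, B->BD, C->B, D->A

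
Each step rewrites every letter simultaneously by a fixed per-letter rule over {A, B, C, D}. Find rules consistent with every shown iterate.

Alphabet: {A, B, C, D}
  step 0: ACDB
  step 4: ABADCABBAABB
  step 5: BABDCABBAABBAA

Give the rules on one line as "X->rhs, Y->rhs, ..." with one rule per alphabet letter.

  step 4 ⇒ step 5: ABADCABBAABB ⇒ B·A·B·DC·AB·B·A·A·B·B·A·A
    A ↦ B
    B ↦ A
    C ↦ AB
    D ↦ DC

A->B, B->A, C->AB, D->DC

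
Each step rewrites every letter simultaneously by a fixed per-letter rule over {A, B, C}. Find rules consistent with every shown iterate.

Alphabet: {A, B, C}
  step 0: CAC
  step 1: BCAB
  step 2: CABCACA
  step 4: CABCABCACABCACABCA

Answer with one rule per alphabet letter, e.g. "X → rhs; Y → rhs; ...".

  step 1 ⇒ step 2: BCAB ⇒ CA·B·CA·CA
    A ↦ CA
    B ↦ CA
    C ↦ B

A->CA, B->CA, C->B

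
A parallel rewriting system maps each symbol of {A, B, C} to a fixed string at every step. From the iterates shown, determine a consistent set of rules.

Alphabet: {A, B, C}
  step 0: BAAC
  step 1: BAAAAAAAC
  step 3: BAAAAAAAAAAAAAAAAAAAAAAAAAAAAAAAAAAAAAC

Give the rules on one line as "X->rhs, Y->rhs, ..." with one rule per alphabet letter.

  step 0 ⇒ step 1: BAAC ⇒ BA·AA·AA·AAC
    A ↦ AA
    B ↦ BA
    C ↦ AAC

A->AA, B->BA, C->AAC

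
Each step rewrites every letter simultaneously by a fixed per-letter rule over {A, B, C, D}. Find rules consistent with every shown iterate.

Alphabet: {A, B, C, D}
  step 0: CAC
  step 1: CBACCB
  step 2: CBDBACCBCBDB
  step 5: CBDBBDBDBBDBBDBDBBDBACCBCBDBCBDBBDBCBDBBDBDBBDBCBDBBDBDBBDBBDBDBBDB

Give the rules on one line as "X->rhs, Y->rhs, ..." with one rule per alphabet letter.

A->AC, B->DB, C->CB, D->B

  step 1 ⇒ step 2: CBACCB ⇒ CB·DB·AC·CB·CB·DB
    A ↦ AC
    B ↦ DB
    C ↦ CB
    D ↦ B  (constrained at step 2)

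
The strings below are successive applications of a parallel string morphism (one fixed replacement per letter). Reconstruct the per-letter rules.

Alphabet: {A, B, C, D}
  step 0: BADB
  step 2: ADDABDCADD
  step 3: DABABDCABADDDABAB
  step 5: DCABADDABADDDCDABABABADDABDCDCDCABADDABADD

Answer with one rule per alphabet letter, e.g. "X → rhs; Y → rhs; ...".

A->D, B->C, C->ADD, D->AB

  step 2 ⇒ step 3: ADDABDCADD ⇒ D·AB·AB·D·C·AB·ADD·D·AB·AB
    A ↦ D
    B ↦ C
    C ↦ ADD
    D ↦ AB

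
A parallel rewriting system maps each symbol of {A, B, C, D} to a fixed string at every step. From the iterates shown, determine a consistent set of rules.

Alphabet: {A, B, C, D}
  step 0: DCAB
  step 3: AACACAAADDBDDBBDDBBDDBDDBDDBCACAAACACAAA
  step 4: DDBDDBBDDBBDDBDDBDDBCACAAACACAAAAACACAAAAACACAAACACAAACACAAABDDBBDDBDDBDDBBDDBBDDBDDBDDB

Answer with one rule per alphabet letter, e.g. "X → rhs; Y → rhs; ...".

  step 3 ⇒ step 4: AACACAAADDBDDBBDDBBDDBDDBDDBCACAAACACAAA ⇒ DDB·DDB·B·DDB·B·DDB·DDB·DDB·CA·CA·AA·CA·CA·AA·AA·CA·CA·AA·AA·CA·CA·AA·CA·CA·AA·CA·CA·AA·B·DDB·B·DDB·DDB·DDB·B·DDB·B·DDB·DDB·DDB
    A ↦ DDB
    B ↦ AA
    C ↦ B
    D ↦ CA

A->DDB, B->AA, C->B, D->CA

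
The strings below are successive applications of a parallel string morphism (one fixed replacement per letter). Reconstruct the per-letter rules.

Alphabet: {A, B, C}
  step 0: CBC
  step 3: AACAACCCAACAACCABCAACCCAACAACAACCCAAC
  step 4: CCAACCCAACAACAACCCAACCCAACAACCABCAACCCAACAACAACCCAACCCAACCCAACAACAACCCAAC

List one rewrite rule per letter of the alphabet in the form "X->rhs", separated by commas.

  step 3 ⇒ step 4: AACAACCCAACAACCABCAACCCAACAACAACCCAAC ⇒ C·C·AAC·C·C·AAC·AAC·AAC·C·C·AAC·C·C·AAC·AAC·C·ABC·AAC·C·C·AAC·AAC·AAC·C·C·AAC·C·C·AAC·C·C·AAC·AAC·AAC·C·C·AAC
    A ↦ C
    B ↦ ABC
    C ↦ AAC

A->C, B->ABC, C->AAC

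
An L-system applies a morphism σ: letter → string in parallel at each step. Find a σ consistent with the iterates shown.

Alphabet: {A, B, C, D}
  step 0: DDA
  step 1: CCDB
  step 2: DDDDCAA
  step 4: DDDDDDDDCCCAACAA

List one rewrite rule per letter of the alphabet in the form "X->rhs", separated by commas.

  step 1 ⇒ step 2: CCDB ⇒ DD·DD·C·AA
    B ↦ AA
    C ↦ DD
    D ↦ C
  step 0 ⇒ step 1: DDA ⇒ C·C·DB
    A ↦ DB

A->DB, B->AA, C->DD, D->C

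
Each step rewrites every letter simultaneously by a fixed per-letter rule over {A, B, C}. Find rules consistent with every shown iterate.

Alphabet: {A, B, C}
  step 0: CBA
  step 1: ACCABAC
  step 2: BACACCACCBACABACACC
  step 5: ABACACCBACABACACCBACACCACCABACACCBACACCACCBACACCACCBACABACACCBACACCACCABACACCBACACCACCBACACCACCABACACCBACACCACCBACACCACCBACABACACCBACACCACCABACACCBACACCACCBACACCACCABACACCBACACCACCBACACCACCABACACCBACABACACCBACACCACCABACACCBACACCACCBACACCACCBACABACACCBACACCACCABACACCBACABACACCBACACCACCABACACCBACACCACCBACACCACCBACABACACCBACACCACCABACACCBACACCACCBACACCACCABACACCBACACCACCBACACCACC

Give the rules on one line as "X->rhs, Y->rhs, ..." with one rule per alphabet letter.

A->BAC, B->A, C->ACC

  step 1 ⇒ step 2: ACCABAC ⇒ BAC·ACC·ACC·BAC·A·BAC·ACC
    A ↦ BAC
    B ↦ A
    C ↦ ACC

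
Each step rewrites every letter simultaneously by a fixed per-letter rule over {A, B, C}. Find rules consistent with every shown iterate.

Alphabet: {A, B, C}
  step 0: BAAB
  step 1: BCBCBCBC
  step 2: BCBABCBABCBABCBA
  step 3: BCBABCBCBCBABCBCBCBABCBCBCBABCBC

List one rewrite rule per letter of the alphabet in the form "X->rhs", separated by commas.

  step 2 ⇒ step 3: BCBABCBABCBABCBA ⇒ BC·BA·BC·BC·BC·BA·BC·BC·BC·BA·BC·BC·BC·BA·BC·BC
    A ↦ BC
    B ↦ BC
    C ↦ BA

A->BC, B->BC, C->BA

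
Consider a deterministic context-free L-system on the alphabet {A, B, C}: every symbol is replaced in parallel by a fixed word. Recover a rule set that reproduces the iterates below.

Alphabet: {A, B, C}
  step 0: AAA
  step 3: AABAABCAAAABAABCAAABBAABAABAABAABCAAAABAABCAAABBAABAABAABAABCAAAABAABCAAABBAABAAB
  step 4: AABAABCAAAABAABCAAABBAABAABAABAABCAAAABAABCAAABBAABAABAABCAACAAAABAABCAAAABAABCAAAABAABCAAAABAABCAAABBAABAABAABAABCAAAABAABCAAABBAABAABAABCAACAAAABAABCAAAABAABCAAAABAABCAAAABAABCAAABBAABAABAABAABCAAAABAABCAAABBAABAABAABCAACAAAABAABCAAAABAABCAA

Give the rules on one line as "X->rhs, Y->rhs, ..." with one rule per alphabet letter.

A->AAB, B->CAA, C->ABB

  step 3 ⇒ step 4: AABAABCAAAABAABCAAABBAABAABAABAABCAAAABAABCAAABBAABAABAABAABCAAAABAABCAAABBAABAAB ⇒ AAB·AAB·CAA·AAB·AAB·CAA·ABB·AAB·AAB·AAB·AAB·CAA·AAB·AAB·CAA·ABB·AAB·AAB·AAB·CAA·CAA·AAB·AAB·CAA·AAB·AAB·CAA·AAB·AAB·CAA·AAB·AAB·CAA·ABB·AAB·AAB·AAB·AAB·CAA·AAB·AAB·CAA·ABB·AAB·AAB·AAB·CAA·CAA·AAB·AAB·CAA·AAB·AAB·CAA·AAB·AAB·CAA·AAB·AAB·CAA·ABB·AAB·AAB·AAB·AAB·CAA·AAB·AAB·CAA·ABB·AAB·AAB·AAB·CAA·CAA·AAB·AAB·CAA·AAB·AAB·CAA
    A ↦ AAB
    B ↦ CAA
    C ↦ ABB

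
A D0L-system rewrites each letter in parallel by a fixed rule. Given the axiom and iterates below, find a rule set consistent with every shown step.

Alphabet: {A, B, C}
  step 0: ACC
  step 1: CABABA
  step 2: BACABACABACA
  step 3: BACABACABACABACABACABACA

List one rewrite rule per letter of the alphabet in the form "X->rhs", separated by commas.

  step 2 ⇒ step 3: BACABACABACA ⇒ BA·CA·BA·CA·BA·CA·BA·CA·BA·CA·BA·CA
    A ↦ CA
    B ↦ BA
    C ↦ BA

A->CA, B->BA, C->BA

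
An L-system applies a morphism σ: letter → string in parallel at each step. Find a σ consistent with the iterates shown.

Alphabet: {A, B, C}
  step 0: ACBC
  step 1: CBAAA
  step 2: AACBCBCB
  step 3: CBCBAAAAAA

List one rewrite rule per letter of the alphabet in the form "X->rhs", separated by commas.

A->CB, B->A, C->A

  step 2 ⇒ step 3: AACBCBCB ⇒ CB·CB·A·A·A·A·A·A
    A ↦ CB
    B ↦ A
    C ↦ A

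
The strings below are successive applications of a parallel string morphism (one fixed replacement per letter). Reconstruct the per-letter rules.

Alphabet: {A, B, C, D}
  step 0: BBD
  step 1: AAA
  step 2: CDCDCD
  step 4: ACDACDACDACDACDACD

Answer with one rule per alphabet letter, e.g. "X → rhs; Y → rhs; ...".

A->CD, B->A, C->BAD, D->A

  step 1 ⇒ step 2: AAA ⇒ CD·CD·CD
    A ↦ CD
  step 0 ⇒ step 1: BBD ⇒ A·A·A
    B ↦ A
    C ↦ BAD  (constrained at step 2)
  step 0 ⇒ step 1: BBD ⇒ A·A·A
    D ↦ A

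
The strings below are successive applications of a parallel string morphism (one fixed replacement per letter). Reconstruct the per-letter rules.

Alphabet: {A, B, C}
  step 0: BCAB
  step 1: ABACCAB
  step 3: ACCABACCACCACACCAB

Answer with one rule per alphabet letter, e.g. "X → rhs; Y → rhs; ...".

  step 0 ⇒ step 1: BCAB ⇒ AB·AC·C·AB
    A ↦ C
    B ↦ AB
    C ↦ AC

A->C, B->AB, C->AC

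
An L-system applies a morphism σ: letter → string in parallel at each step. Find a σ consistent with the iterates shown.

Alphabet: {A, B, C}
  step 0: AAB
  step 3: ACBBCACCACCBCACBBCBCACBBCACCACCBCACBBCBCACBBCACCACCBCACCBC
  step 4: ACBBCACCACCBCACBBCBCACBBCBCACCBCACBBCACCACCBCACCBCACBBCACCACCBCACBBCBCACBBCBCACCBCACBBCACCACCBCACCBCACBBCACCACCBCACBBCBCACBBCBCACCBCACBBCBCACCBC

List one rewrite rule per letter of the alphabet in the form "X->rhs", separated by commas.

A->ACB, B->ACC, C->BC

  step 3 ⇒ step 4: ACBBCACCACCBCACBBCBCACBBCACCACCBCACBBCBCACBBCACCACCBCACCBC ⇒ ACB·BC·ACC·ACC·BC·ACB·BC·BC·ACB·BC·BC·ACC·BC·ACB·BC·ACC·ACC·BC·ACC·BC·ACB·BC·ACC·ACC·BC·ACB·BC·BC·ACB·BC·BC·ACC·BC·ACB·BC·ACC·ACC·BC·ACC·BC·ACB·BC·ACC·ACC·BC·ACB·BC·BC·ACB·BC·BC·ACC·BC·ACB·BC·BC·ACC·BC
    A ↦ ACB
    B ↦ ACC
    C ↦ BC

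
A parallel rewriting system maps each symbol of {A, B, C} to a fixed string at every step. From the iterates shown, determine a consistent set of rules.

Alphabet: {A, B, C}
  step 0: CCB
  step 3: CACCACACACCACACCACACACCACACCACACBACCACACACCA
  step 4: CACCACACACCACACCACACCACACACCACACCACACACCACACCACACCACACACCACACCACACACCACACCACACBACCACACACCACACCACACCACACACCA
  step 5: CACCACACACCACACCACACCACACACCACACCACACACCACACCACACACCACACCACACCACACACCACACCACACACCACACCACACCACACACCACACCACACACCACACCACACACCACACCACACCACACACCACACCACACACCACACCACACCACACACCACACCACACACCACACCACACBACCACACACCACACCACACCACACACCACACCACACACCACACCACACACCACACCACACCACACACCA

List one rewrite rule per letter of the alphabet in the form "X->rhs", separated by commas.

A->CCA, B->CBA, C->CA

  step 4 ⇒ step 5: CACCACACACCACACCACACCACACACCACACCACACACCACACCACACCACACACCACACCACACACCACACCACACBACCACACACCACACCACACCACACACCA ⇒ CA·CCA·CA·CA·CCA·CA·CCA·CA·CCA·CA·CA·CCA·CA·CCA·CA·CA·CCA·CA·CCA·CA·CA·CCA·CA·CCA·CA·CCA·CA·CA·CCA·CA·CCA·CA·CA·CCA·CA·CCA·CA·CCA·CA·CA·CCA·CA·CCA·CA·CA·CCA·CA·CCA·CA·CA·CCA·CA·CCA·CA·CCA·CA·CA·CCA·CA·CCA·CA·CA·CCA·CA·CCA·CA·CCA·CA·CA·CCA·CA·CCA·CA·CA·CCA·CA·CCA·CA·CBA·CCA·CA·CA·CCA·CA·CCA·CA·CCA·CA·CA·CCA·CA·CCA·CA·CA·CCA·CA·CCA·CA·CA·CCA·CA·CCA·CA·CCA·CA·CA·CCA
    A ↦ CCA
    B ↦ CBA
    C ↦ CA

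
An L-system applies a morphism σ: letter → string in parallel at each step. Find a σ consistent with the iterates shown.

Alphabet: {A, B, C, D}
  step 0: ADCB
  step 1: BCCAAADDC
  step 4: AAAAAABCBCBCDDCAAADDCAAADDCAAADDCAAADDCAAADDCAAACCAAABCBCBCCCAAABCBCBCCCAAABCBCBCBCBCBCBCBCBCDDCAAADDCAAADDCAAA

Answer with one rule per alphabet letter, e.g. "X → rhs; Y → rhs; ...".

  step 0 ⇒ step 1: ADCB ⇒ BC·C·AAA·DDC
    A ↦ BC
    B ↦ DDC
    C ↦ AAA
    D ↦ C

A->BC, B->DDC, C->AAA, D->C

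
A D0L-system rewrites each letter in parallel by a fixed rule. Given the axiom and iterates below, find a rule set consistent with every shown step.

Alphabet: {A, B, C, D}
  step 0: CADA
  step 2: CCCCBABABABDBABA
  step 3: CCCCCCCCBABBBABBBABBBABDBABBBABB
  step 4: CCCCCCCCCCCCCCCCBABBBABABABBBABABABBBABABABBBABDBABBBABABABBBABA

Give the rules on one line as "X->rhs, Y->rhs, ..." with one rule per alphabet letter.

A->BB, B->BA, C->CC, D->BD

  step 3 ⇒ step 4: CCCCCCCCBABBBABBBABBBABDBABBBABB ⇒ CC·CC·CC·CC·CC·CC·CC·CC·BA·BB·BA·BA·BA·BB·BA·BA·BA·BB·BA·BA·BA·BB·BA·BD·BA·BB·BA·BA·BA·BB·BA·BA
    A ↦ BB
    B ↦ BA
    C ↦ CC
    D ↦ BD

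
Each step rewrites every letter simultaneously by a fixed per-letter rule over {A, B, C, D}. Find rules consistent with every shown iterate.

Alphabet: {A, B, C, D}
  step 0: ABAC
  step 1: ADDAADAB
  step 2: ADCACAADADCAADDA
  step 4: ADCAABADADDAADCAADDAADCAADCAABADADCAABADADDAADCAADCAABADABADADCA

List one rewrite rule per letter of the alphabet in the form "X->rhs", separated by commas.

  step 1 ⇒ step 2: ADDAADAB ⇒ AD·CA·CA·AD·AD·CA·AD·DA
    A ↦ AD
    B ↦ DA
    D ↦ CA
  step 0 ⇒ step 1: ABAC ⇒ AD·DA·AD·AB
    C ↦ AB

A->AD, B->DA, C->AB, D->CA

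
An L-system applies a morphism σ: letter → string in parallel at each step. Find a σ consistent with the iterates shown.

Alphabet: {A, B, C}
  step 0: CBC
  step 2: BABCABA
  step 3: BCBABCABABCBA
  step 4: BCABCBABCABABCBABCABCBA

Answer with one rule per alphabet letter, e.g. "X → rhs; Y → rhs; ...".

  step 3 ⇒ step 4: BCBABCABABCBA ⇒ BC·A·BC·BA·BC·A·BA·BC·BA·BC·A·BC·BA
    A ↦ BA
    B ↦ BC
    C ↦ A

A->BA, B->BC, C->A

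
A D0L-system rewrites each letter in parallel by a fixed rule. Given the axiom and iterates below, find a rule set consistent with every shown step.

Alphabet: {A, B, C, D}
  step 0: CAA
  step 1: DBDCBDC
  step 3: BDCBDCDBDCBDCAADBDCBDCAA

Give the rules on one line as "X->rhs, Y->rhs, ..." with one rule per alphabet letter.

  step 0 ⇒ step 1: CAA ⇒ D·BDC·BDC
    A ↦ BDC
    C ↦ D
    B ↦ C  (constrained at step 1)
    D ↦ AA  (constrained at step 1)

A->BDC, B->C, C->D, D->AA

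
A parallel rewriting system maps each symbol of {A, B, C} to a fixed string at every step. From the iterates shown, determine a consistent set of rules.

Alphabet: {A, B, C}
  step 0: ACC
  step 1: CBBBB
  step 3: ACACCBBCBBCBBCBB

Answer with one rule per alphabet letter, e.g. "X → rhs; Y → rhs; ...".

  step 0 ⇒ step 1: ACC ⇒ C·BB·BB
    A ↦ C
    C ↦ BB
    B ↦ AC  (constrained at step 1)

A->C, B->AC, C->BB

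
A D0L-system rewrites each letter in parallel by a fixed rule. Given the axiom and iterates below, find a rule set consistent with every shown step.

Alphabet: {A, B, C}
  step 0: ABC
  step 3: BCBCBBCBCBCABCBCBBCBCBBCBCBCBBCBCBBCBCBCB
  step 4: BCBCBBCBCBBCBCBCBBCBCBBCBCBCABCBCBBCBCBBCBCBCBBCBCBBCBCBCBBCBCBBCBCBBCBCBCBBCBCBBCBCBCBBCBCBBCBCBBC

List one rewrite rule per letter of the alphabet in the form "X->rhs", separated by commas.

A->CA, B->BC, C->BCB

  step 3 ⇒ step 4: BCBCBBCBCBCABCBCBBCBCBBCBCBCBBCBCBBCBCBCB ⇒ BC·BCB·BC·BCB·BC·BC·BCB·BC·BCB·BC·BCB·CA·BC·BCB·BC·BCB·BC·BC·BCB·BC·BCB·BC·BC·BCB·BC·BCB·BC·BCB·BC·BC·BCB·BC·BCB·BC·BC·BCB·BC·BCB·BC·BCB·BC
    A ↦ CA
    B ↦ BC
    C ↦ BCB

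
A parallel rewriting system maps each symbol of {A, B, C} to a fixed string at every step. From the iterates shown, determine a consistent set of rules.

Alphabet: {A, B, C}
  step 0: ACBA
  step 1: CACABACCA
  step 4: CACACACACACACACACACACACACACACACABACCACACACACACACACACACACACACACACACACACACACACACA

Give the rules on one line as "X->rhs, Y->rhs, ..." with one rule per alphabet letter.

  step 0 ⇒ step 1: ACBA ⇒ CA·CA·BAC·CA
    A ↦ CA
    B ↦ BAC
    C ↦ CA

A->CA, B->BAC, C->CA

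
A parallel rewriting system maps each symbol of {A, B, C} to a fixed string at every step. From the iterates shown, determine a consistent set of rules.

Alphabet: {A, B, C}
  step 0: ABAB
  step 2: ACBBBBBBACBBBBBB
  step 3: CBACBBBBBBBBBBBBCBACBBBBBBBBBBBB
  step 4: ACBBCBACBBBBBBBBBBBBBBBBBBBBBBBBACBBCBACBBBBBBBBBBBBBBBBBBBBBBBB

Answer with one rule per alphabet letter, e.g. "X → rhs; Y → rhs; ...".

  step 3 ⇒ step 4: CBACBBBBBBBBBBBBCBACBBBBBBBBBBBB ⇒ AC·BB·CB·AC·BB·BB·BB·BB·BB·BB·BB·BB·BB·BB·BB·BB·AC·BB·CB·AC·BB·BB·BB·BB·BB·BB·BB·BB·BB·BB·BB·BB
    A ↦ CB
    B ↦ BB
    C ↦ AC

A->CB, B->BB, C->AC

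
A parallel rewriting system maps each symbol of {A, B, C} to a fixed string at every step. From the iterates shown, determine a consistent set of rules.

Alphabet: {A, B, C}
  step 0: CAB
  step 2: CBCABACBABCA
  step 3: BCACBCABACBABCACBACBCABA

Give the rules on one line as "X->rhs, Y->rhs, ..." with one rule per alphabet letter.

A->BA, B->C, C->BCA

  step 2 ⇒ step 3: CBCABACBABCA ⇒ BCA·C·BCA·BA·C·BA·BCA·C·BA·C·BCA·BA
    A ↦ BA
    B ↦ C
    C ↦ BCA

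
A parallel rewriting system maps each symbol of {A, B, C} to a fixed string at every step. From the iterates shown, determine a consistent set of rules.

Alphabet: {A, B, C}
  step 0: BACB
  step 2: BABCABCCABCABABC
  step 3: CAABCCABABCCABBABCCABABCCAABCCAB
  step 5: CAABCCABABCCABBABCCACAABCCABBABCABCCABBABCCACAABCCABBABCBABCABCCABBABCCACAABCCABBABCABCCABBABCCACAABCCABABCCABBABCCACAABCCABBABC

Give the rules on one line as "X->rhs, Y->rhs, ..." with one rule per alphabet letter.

A->ABC, B->CA, C->B

  step 2 ⇒ step 3: BABCABCCABCABABC ⇒ CA·ABC·CA·B·ABC·CA·B·B·ABC·CA·B·ABC·CA·ABC·CA·B
    A ↦ ABC
    B ↦ CA
    C ↦ B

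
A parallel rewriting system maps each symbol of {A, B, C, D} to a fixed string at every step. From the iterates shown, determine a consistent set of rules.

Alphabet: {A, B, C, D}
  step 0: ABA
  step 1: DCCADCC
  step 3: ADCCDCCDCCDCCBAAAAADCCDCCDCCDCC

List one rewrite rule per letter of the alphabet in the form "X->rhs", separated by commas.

A->DCC, B->A, C->AA, D->B

  step 0 ⇒ step 1: ABA ⇒ DCC·A·DCC
    A ↦ DCC
    B ↦ A
    C ↦ AA  (constrained at step 1)
    D ↦ B  (constrained at step 1)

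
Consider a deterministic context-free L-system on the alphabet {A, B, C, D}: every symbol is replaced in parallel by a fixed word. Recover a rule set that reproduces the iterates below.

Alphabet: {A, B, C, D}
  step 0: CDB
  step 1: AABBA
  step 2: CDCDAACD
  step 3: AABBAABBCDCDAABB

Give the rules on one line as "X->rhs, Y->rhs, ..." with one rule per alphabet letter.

  step 2 ⇒ step 3: CDCDAACD ⇒ AAB·B·AAB·B·CD·CD·AAB·B
    A ↦ CD
    C ↦ AAB
    D ↦ B
  step 0 ⇒ step 1: CDB ⇒ AAB·B·A
    B ↦ A

A->CD, B->A, C->AAB, D->B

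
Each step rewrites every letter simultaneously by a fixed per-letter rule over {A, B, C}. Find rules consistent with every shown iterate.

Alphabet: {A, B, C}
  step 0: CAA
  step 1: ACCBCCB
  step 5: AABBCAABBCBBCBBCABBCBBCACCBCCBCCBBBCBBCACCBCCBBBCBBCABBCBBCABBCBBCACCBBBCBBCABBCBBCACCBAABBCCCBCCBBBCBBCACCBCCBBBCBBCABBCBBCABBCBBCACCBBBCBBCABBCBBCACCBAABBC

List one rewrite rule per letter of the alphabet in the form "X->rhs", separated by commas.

A->CCB, B->BBC, C->A

  step 0 ⇒ step 1: CAA ⇒ A·CCB·CCB
    A ↦ CCB
    C ↦ A
    B ↦ BBC  (constrained at step 1)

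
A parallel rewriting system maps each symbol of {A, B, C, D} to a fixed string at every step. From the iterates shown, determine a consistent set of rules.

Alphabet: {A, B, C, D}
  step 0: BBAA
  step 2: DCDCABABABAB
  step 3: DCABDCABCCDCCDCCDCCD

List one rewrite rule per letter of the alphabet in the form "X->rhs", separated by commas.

  step 2 ⇒ step 3: DCDCABABABAB ⇒ DC·AB·DC·AB·CC·D·CC·D·CC·D·CC·D
    A ↦ CC
    B ↦ D
    C ↦ AB
    D ↦ DC

A->CC, B->D, C->AB, D->DC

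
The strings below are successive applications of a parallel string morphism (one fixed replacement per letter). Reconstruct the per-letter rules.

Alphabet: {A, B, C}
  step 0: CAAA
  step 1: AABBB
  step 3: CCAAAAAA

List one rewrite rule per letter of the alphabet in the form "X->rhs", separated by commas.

A->B, B->C, C->AA

  step 0 ⇒ step 1: CAAA ⇒ AA·B·B·B
    A ↦ B
    C ↦ AA
    B ↦ C  (constrained at step 1)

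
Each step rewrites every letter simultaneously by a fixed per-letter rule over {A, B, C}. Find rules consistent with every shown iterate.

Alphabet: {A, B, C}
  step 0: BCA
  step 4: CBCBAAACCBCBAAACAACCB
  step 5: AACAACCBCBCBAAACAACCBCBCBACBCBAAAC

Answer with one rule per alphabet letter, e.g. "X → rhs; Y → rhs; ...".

A->CB, B->AC, C->A

  step 4 ⇒ step 5: CBCBAAACCBCBAAACAACCB ⇒ A·AC·A·AC·CB·CB·CB·A·A·AC·A·AC·CB·CB·CB·A·CB·CB·A·A·AC
    A ↦ CB
    B ↦ AC
    C ↦ A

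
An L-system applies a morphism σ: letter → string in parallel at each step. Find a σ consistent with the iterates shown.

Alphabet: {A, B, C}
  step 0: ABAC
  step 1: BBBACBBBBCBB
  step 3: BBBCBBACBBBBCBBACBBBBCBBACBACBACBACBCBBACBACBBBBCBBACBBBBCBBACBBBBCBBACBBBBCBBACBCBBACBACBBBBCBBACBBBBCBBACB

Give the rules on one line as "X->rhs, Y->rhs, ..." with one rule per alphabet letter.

A->BBB, B->ACB, C->CBB

  step 0 ⇒ step 1: ABAC ⇒ BBB·ACB·BBB·CBB
    A ↦ BBB
    B ↦ ACB
    C ↦ CBB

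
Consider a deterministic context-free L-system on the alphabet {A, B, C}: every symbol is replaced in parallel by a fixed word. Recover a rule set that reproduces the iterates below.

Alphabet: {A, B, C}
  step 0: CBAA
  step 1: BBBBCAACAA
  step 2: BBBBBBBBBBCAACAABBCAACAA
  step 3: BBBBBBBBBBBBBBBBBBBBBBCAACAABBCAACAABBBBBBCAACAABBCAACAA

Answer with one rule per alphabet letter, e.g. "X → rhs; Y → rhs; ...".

A->CAA, B->BB, C->BB

  step 2 ⇒ step 3: BBBBBBBBBBCAACAABBCAACAA ⇒ BB·BB·BB·BB·BB·BB·BB·BB·BB·BB·BB·CAA·CAA·BB·CAA·CAA·BB·BB·BB·CAA·CAA·BB·CAA·CAA
    A ↦ CAA
    B ↦ BB
    C ↦ BB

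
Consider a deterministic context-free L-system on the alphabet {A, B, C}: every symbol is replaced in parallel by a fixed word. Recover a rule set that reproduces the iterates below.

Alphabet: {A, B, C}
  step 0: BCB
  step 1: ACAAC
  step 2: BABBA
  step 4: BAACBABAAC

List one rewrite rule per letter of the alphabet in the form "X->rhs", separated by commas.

A->B, B->AC, C->A

  step 1 ⇒ step 2: ACAAC ⇒ B·A·B·B·A
    A ↦ B
    C ↦ A
  step 0 ⇒ step 1: BCB ⇒ AC·A·AC
    B ↦ AC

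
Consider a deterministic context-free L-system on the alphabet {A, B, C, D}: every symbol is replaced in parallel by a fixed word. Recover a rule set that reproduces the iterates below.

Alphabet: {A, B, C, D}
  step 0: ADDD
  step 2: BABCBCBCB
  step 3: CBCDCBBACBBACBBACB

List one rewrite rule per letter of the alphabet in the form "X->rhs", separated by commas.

  step 2 ⇒ step 3: BABCBCBCB ⇒ CB·CD·CB·BA·CB·BA·CB·BA·CB
    A ↦ CD
    B ↦ CB
    C ↦ BA
    D ↦ B  (constrained at step 0)

A->CD, B->CB, C->BA, D->B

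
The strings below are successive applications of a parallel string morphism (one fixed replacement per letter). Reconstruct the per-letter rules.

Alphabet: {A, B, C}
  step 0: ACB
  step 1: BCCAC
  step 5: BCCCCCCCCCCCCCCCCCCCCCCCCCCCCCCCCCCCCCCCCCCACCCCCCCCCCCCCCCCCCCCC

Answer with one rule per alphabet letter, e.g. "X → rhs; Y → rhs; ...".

  step 0 ⇒ step 1: ACB ⇒ B·CC·AC
    A ↦ B
    B ↦ AC
    C ↦ CC

A->B, B->AC, C->CC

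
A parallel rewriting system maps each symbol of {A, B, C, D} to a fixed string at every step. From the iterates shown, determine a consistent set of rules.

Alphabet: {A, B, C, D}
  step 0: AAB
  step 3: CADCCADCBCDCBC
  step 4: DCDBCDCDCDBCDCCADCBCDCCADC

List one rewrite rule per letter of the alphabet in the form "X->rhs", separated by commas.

A->D, B->CA, C->DC, D->BC

  step 3 ⇒ step 4: CADCCADCBCDCBC ⇒ DC·D·BC·DC·DC·D·BC·DC·CA·DC·BC·DC·CA·DC
    A ↦ D
    B ↦ CA
    C ↦ DC
    D ↦ BC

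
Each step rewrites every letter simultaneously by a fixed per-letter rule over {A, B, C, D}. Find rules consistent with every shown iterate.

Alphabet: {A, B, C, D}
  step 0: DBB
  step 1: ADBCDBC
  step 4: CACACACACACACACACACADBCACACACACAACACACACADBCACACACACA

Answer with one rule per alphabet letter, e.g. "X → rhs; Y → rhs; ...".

  step 0 ⇒ step 1: DBB ⇒ A·DBC·DBC
    B ↦ DBC
    D ↦ A
    A ↦ CAC  (constrained at step 1)
    C ↦ A  (constrained at step 1)

A->CAC, B->DBC, C->A, D->A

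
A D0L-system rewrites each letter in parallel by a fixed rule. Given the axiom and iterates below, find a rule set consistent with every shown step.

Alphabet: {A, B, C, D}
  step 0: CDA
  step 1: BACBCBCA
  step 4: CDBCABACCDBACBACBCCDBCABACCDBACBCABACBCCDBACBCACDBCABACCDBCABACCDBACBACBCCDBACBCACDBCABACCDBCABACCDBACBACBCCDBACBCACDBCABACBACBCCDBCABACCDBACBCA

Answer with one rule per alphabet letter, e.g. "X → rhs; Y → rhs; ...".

  step 0 ⇒ step 1: CDA ⇒ BAC·BC·BCA
    A ↦ BCA
    C ↦ BAC
    D ↦ BC
    B ↦ CD  (constrained at step 1)

A->BCA, B->CD, C->BAC, D->BC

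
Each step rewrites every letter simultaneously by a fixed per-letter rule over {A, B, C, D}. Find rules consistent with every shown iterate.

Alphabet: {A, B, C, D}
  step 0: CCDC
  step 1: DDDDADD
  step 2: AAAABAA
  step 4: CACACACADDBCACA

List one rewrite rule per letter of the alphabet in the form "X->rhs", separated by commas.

A->B, B->CA, C->DD, D->A

  step 1 ⇒ step 2: DDDDADD ⇒ A·A·A·A·B·A·A
    A ↦ B
    D ↦ A
    B ↦ CA  (constrained at step 2)
  step 0 ⇒ step 1: CCDC ⇒ DD·DD·A·DD
    C ↦ DD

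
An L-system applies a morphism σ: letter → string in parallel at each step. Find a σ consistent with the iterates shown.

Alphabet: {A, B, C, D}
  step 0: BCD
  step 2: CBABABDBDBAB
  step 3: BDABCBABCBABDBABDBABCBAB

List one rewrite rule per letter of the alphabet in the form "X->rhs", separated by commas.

  step 2 ⇒ step 3: CBABABDBDBAB ⇒ BD·AB·CB·AB·CB·AB·DB·AB·DB·AB·CB·AB
    A ↦ CB
    B ↦ AB
    C ↦ BD
    D ↦ DB

A->CB, B->AB, C->BD, D->DB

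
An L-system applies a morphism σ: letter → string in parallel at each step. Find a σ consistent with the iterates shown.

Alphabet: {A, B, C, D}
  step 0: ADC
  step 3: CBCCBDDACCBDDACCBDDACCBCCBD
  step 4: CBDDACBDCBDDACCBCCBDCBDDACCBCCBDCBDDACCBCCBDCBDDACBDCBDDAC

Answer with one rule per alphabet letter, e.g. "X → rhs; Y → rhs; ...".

  step 3 ⇒ step 4: CBCCBDDACCBDDACCBDDACCBCCBD ⇒ CBD·DA·CBD·CBD·DA·C·C·BC·CBD·CBD·DA·C·C·BC·CBD·CBD·DA·C·C·BC·CBD·CBD·DA·CBD·CBD·DA·C
    A ↦ BC
    B ↦ DA
    C ↦ CBD
    D ↦ C

A->BC, B->DA, C->CBD, D->C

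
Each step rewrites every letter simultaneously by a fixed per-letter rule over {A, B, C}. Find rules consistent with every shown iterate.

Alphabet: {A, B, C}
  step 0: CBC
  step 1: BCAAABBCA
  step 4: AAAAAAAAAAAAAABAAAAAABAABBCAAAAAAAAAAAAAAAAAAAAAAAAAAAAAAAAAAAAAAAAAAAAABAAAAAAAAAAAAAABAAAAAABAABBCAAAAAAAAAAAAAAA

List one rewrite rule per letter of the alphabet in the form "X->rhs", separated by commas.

  step 0 ⇒ step 1: CBC ⇒ BCA·AAB·BCA
    B ↦ AAB
    C ↦ BCA
    A ↦ AA  (constrained at step 1)

A->AA, B->AAB, C->BCA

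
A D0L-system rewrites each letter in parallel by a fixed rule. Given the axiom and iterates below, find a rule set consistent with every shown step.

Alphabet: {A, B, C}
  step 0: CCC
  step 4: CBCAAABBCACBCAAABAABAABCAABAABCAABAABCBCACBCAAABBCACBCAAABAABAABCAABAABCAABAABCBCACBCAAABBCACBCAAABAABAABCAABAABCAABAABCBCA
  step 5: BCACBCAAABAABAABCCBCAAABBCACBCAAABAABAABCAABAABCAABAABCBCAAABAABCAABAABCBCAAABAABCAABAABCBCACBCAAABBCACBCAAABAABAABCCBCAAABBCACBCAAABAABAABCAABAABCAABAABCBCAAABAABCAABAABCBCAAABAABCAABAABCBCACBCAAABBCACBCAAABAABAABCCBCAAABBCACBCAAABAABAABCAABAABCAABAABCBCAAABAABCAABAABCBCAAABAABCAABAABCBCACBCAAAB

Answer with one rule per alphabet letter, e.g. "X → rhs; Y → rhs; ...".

A->AAB, B->C, C->BCA

  step 4 ⇒ step 5: CBCAAABBCACBCAAABAABAABCAABAABCAABAABCBCACBCAAABBCACBCAAABAABAABCAABAABCAABAABCBCACBCAAABBCACBCAAABAABAABCAABAABCAABAABCBCA ⇒ BCA·C·BCA·AAB·AAB·AAB·C·C·BCA·AAB·BCA·C·BCA·AAB·AAB·AAB·C·AAB·AAB·C·AAB·AAB·C·BCA·AAB·AAB·C·AAB·AAB·C·BCA·AAB·AAB·C·AAB·AAB·C·BCA·C·BCA·AAB·BCA·C·BCA·AAB·AAB·AAB·C·C·BCA·AAB·BCA·C·BCA·AAB·AAB·AAB·C·AAB·AAB·C·AAB·AAB·C·BCA·AAB·AAB·C·AAB·AAB·C·BCA·AAB·AAB·C·AAB·AAB·C·BCA·C·BCA·AAB·BCA·C·BCA·AAB·AAB·AAB·C·C·BCA·AAB·BCA·C·BCA·AAB·AAB·AAB·C·AAB·AAB·C·AAB·AAB·C·BCA·AAB·AAB·C·AAB·AAB·C·BCA·AAB·AAB·C·AAB·AAB·C·BCA·C·BCA·AAB
    A ↦ AAB
    B ↦ C
    C ↦ BCA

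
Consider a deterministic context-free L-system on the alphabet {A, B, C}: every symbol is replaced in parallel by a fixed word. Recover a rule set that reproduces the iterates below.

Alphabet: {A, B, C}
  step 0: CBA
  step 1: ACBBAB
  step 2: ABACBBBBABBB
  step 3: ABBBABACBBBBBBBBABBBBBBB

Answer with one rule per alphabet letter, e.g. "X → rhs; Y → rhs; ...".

  step 2 ⇒ step 3: ABACBBBBABBB ⇒ AB·BB·AB·AC·BB·BB·BB·BB·AB·BB·BB·BB
    A ↦ AB
    B ↦ BB
    C ↦ AC

A->AB, B->BB, C->AC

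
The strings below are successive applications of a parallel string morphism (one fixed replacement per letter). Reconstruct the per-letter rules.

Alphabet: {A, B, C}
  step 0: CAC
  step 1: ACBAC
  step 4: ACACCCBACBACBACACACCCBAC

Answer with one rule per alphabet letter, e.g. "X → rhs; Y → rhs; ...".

A->B, B->CC, C->AC

  step 0 ⇒ step 1: CAC ⇒ AC·B·AC
    A ↦ B
    C ↦ AC
    B ↦ CC  (constrained at step 1)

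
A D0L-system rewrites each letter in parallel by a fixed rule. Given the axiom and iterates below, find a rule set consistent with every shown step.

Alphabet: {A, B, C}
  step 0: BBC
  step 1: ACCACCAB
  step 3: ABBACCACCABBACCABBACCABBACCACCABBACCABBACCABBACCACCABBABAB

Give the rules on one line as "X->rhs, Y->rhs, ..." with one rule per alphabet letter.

  step 0 ⇒ step 1: BBC ⇒ ACC·ACC·AB
    B ↦ ACC
    C ↦ AB
    A ↦ ABB  (constrained at step 1)

A->ABB, B->ACC, C->AB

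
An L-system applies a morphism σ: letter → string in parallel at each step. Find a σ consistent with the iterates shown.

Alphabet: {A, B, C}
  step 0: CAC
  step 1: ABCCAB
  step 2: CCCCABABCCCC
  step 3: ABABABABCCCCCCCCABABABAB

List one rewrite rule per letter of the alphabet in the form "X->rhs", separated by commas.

A->CC, B->CC, C->AB

  step 2 ⇒ step 3: CCCCABABCCCC ⇒ AB·AB·AB·AB·CC·CC·CC·CC·AB·AB·AB·AB
    A ↦ CC
    B ↦ CC
    C ↦ AB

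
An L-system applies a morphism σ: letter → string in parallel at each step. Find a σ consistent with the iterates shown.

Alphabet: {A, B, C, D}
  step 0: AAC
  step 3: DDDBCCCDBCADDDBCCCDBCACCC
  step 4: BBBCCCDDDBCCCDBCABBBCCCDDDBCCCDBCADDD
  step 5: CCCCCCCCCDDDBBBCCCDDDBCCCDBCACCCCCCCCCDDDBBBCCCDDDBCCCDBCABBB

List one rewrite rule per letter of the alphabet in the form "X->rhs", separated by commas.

A->BCA, B->CCC, C->D, D->B

  step 4 ⇒ step 5: BBBCCCDDDBCCCDBCABBBCCCDDDBCCCDBCADDD ⇒ CCC·CCC·CCC·D·D·D·B·B·B·CCC·D·D·D·B·CCC·D·BCA·CCC·CCC·CCC·D·D·D·B·B·B·CCC·D·D·D·B·CCC·D·BCA·B·B·B
    A ↦ BCA
    B ↦ CCC
    C ↦ D
    D ↦ B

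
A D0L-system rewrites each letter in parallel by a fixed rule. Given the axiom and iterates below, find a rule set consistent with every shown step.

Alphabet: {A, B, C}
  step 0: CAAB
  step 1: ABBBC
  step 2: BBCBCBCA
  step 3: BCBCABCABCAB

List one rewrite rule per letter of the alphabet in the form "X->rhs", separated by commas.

  step 2 ⇒ step 3: BBCBCBCA ⇒ BC·BC·A·BC·A·BC·A·B
    A ↦ B
    B ↦ BC
    C ↦ A

A->B, B->BC, C->A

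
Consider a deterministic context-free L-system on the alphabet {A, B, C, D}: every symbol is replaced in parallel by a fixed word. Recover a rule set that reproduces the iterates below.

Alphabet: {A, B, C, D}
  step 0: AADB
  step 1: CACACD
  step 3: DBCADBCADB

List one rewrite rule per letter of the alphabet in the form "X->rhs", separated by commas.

  step 0 ⇒ step 1: AADB ⇒ CA·CA·C·D
    A ↦ CA
    B ↦ D
    D ↦ C
    C ↦ B  (constrained at step 1)

A->CA, B->D, C->B, D->C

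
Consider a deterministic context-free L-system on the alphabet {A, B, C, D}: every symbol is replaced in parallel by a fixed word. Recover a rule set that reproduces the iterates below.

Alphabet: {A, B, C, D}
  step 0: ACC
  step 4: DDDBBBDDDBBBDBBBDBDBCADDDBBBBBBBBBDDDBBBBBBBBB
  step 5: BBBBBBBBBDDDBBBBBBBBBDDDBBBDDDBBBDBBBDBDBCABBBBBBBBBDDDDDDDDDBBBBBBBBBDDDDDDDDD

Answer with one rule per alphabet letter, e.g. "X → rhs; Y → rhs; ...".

  step 4 ⇒ step 5: DDDBBBDDDBBBDBBBDBDBCADDDBBBBBBBBBDDDBBBBBBBBB ⇒ BBB·BBB·BBB·D·D·D·BBB·BBB·BBB·D·D·D·BBB·D·D·D·BBB·D·BBB·D·BD·BCA·BBB·BBB·BBB·D·D·D·D·D·D·D·D·D·BBB·BBB·BBB·D·D·D·D·D·D·D·D·D
    A ↦ BCA
    B ↦ D
    C ↦ BD
    D ↦ BBB

A->BCA, B->D, C->BD, D->BBB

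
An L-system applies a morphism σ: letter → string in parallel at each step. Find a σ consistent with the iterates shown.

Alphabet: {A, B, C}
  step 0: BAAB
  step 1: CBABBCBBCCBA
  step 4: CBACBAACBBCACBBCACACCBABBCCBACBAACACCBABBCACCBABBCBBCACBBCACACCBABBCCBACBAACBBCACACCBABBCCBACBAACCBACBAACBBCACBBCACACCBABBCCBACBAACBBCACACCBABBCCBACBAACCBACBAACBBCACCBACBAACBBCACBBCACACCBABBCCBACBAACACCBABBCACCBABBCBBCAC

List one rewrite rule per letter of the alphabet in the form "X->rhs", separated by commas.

A->BBC, B->CBA, C->AC

  step 0 ⇒ step 1: BAAB ⇒ CBA·BBC·BBC·CBA
    A ↦ BBC
    B ↦ CBA
    C ↦ AC  (constrained at step 1)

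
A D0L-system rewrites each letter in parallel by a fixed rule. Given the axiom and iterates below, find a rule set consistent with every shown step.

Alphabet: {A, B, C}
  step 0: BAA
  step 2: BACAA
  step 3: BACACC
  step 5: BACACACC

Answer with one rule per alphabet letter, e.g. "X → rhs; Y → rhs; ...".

  step 2 ⇒ step 3: BACAA ⇒ BA·C·A·C·C
    A ↦ C
    B ↦ BA
    C ↦ A

A->C, B->BA, C->A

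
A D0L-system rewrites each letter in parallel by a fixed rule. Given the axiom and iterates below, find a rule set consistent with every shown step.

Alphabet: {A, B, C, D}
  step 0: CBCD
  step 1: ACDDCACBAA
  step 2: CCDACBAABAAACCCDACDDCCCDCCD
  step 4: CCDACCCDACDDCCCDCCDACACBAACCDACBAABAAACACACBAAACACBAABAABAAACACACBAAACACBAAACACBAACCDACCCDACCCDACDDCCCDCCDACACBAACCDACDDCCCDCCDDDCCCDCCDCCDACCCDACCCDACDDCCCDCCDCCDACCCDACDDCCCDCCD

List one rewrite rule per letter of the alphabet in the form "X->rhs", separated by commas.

A->CCD, B->DDC, C->AC, D->BAA

  step 1 ⇒ step 2: ACDDCACBAA ⇒ CCD·AC·BAA·BAA·AC·CCD·AC·DDC·CCD·CCD
    A ↦ CCD
    B ↦ DDC
    C ↦ AC
    D ↦ BAA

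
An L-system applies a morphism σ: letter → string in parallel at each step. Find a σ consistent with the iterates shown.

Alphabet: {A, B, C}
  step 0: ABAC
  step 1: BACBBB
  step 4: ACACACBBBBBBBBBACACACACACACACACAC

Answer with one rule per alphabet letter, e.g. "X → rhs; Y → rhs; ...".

A->B, B->AC, C->BB

  step 0 ⇒ step 1: ABAC ⇒ B·AC·B·BB
    A ↦ B
    B ↦ AC
    C ↦ BB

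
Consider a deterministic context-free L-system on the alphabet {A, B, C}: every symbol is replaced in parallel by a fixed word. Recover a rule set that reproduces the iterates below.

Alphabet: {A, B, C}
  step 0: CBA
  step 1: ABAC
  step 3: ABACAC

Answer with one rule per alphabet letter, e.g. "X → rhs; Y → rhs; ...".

A->C, B->BA, C->A

  step 0 ⇒ step 1: CBA ⇒ A·BA·C
    A ↦ C
    B ↦ BA
    C ↦ A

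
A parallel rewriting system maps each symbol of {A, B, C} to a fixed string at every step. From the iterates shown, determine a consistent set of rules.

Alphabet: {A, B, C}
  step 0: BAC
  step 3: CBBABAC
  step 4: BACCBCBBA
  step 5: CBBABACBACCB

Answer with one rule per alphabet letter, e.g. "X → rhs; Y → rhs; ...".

  step 4 ⇒ step 5: BACCBCBBA ⇒ C·B·BA·BA·C·BA·C·C·B
    A ↦ B
    B ↦ C
    C ↦ BA

A->B, B->C, C->BA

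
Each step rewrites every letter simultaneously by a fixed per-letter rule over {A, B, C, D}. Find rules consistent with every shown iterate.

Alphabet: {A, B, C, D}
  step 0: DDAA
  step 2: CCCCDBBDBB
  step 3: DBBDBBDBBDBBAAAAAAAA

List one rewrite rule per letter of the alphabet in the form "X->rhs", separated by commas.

  step 2 ⇒ step 3: CCCCDBBDBB ⇒ DBB·DBB·DBB·DBB·AA·A·A·AA·A·A
    B ↦ A
    C ↦ DBB
    D ↦ AA
    A ↦ C  (constrained at step 0)

A->C, B->A, C->DBB, D->AA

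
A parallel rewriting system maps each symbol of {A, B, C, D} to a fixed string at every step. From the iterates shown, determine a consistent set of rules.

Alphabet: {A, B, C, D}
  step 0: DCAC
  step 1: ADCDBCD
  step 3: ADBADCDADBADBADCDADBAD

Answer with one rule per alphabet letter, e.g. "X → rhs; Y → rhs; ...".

  step 0 ⇒ step 1: DCAC ⇒ AD·CD·B·CD
    A ↦ B
    C ↦ CD
    D ↦ AD
    B ↦ AD  (constrained at step 1)

A->B, B->AD, C->CD, D->AD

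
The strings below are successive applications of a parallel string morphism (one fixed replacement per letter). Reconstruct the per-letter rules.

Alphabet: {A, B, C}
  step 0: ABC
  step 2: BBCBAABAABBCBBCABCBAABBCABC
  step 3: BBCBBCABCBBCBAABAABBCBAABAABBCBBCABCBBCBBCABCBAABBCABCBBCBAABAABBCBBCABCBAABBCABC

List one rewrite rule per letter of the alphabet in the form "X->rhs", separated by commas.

A->BAA, B->BBC, C->ABC

  step 2 ⇒ step 3: BBCBAABAABBCBBCABCBAABBCABC ⇒ BBC·BBC·ABC·BBC·BAA·BAA·BBC·BAA·BAA·BBC·BBC·ABC·BBC·BBC·ABC·BAA·BBC·ABC·BBC·BAA·BAA·BBC·BBC·ABC·BAA·BBC·ABC
    A ↦ BAA
    B ↦ BBC
    C ↦ ABC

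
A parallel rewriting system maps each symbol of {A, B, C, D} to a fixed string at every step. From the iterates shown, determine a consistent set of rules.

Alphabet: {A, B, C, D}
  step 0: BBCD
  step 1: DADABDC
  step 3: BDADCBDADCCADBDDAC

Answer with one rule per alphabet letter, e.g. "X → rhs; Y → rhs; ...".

A->AD, B->DA, C->BD, D->C

  step 0 ⇒ step 1: BBCD ⇒ DA·DA·BD·C
    B ↦ DA
    C ↦ BD
    D ↦ C
    A ↦ AD  (constrained at step 1)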